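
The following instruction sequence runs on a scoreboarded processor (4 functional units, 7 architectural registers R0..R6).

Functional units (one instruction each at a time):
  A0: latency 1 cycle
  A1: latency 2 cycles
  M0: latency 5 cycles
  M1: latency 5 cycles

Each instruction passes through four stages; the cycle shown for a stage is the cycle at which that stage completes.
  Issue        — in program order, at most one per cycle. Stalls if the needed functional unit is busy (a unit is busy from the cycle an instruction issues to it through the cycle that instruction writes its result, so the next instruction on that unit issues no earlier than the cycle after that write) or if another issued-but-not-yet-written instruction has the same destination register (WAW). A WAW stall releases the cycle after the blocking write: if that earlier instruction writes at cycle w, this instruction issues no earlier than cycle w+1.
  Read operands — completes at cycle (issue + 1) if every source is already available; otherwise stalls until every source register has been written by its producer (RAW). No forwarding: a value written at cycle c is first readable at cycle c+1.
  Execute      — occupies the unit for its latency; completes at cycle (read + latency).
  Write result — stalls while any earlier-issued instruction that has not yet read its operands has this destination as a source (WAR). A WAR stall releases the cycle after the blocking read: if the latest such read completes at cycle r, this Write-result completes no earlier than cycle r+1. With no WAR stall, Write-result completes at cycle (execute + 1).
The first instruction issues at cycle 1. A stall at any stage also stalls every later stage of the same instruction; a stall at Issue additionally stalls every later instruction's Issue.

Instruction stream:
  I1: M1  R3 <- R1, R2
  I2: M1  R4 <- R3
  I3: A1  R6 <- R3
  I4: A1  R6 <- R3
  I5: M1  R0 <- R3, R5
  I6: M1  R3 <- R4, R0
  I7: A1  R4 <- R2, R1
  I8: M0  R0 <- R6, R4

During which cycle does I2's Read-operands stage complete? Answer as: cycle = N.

cycle = 10

1) issue 1, read 2, done 7, write 8
2) issue 9, read 10, done 15, write 16  <struct: M1 busy until I1 writes@8>
3) issue 10, read 11, done 13, write 14
4) issue 15, read 16, done 18, write 19  <struct: A1 busy until I3 writes@14>
5) issue 17, read 18, done 23, write 24  <struct: M1 busy until I2 writes@16>
6) issue 25, read 26, done 31, write 32  <struct: M1 busy until I5 writes@24>
7) issue 26, read 27, done 29, write 30
8) issue 27, read 31, done 36, write 37  <RAW R4: wait I7 write@30>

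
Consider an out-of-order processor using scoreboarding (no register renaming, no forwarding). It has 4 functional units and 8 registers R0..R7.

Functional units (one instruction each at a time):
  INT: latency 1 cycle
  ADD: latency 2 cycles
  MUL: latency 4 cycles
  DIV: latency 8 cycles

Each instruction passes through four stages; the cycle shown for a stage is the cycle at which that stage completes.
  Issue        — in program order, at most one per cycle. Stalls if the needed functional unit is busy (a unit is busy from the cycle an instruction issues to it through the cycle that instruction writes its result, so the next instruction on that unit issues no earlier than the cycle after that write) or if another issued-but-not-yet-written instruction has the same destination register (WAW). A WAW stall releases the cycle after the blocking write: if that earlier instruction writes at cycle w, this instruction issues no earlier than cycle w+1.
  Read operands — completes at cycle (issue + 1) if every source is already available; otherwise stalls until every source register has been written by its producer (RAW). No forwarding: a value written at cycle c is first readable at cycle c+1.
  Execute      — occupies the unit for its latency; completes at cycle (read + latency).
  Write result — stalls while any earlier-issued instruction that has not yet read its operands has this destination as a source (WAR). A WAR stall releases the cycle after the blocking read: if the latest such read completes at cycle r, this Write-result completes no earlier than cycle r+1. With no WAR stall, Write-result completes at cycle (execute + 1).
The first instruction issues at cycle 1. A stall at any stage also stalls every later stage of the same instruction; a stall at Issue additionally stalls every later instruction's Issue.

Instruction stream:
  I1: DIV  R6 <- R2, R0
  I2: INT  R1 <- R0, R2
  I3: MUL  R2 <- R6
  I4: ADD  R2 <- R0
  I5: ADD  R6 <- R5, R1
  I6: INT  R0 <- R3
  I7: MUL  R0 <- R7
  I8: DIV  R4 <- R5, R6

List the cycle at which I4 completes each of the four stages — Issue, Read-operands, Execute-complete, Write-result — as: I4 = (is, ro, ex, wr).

1) issue 1, read 2, done 10, write 11
2) issue 2, read 3, done 4, write 5
3) issue 3, read 12, done 16, write 17  <RAW R6: wait I1 write@11>
4) issue 18, read 19, done 21, write 22  <WAW R2: wait I3 write@17>
5) issue 23, read 24, done 26, write 27  <struct: ADD busy until I4 writes@22>
6) issue 24, read 25, done 26, write 27
7) issue 28, read 29, done 33, write 34  <WAW R0: wait I6 write@27>
8) issue 29, read 30, done 38, write 39

I4 = (18, 19, 21, 22)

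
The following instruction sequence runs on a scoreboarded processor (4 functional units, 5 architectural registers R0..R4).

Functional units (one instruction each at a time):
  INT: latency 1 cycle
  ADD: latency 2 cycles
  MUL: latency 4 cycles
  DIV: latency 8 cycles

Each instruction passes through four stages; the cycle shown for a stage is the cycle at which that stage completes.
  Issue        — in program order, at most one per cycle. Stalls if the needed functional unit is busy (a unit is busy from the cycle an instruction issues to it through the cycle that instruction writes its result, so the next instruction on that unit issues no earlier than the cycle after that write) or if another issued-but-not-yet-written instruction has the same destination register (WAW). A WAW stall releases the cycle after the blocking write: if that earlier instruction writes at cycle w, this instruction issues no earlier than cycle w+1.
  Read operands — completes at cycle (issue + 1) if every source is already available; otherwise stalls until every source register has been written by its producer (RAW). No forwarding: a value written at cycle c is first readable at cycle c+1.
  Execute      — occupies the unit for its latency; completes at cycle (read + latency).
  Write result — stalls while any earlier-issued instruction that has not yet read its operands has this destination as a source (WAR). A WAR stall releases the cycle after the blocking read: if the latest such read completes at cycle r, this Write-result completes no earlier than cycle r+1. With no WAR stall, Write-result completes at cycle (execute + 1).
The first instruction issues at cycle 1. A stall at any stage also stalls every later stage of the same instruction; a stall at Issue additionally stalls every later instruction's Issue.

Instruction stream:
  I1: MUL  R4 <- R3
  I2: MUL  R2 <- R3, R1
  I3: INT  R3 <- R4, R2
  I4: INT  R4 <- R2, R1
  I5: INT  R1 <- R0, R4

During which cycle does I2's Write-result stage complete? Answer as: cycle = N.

[1] I1 issues→MUL
[2] I1 reads
[6] I1 exec-done
[7] I1 writes R4
[8] I2 issues→MUL
[9] I2 reads · I3 issues→INT
[13] I2 exec-done
[14] I2 writes R2
[15] I3 reads
[16] I3 exec-done
[17] I3 writes R3
[18] I4 issues→INT
[19] I4 reads
[20] I4 exec-done
[21] I4 writes R4
[22] I5 issues→INT
[23] I5 reads
[24] I5 exec-done
[25] I5 writes R1

cycle = 14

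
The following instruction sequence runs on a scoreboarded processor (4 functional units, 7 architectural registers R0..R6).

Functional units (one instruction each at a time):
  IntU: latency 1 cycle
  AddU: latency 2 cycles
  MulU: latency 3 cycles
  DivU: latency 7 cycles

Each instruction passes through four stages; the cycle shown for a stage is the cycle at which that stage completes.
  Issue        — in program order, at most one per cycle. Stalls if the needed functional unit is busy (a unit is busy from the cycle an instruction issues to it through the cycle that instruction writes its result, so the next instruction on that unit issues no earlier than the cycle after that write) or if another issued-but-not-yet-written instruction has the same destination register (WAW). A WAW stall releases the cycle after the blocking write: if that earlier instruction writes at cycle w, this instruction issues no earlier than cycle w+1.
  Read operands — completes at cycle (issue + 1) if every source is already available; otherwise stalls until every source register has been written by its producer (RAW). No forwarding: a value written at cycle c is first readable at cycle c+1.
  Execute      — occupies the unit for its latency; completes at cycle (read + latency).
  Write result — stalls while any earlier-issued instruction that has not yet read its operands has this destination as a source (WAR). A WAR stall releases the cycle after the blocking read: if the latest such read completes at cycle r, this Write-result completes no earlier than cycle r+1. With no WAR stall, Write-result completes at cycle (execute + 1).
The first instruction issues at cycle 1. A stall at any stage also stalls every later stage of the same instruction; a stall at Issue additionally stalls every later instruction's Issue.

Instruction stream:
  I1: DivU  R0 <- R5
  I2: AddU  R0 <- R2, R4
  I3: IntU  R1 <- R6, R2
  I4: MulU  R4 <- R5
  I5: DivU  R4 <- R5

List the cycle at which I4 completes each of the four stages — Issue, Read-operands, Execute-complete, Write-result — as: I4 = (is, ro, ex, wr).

t=1  I1 issues→DivU
t=2  I1 reads
t=9  I1 exec-done
t=10  I1 writes R0
t=11  I2 issues→AddU
t=12  I2 reads · I3 issues→IntU
t=13  I3 reads · I4 issues→MulU
t=14  I2 exec-done · I3 exec-done · I4 reads
t=15  I2 writes R0 · I3 writes R1
t=17  I4 exec-done
t=18  I4 writes R4
t=19  I5 issues→DivU
t=20  I5 reads
t=27  I5 exec-done
t=28  I5 writes R4

I4 = (13, 14, 17, 18)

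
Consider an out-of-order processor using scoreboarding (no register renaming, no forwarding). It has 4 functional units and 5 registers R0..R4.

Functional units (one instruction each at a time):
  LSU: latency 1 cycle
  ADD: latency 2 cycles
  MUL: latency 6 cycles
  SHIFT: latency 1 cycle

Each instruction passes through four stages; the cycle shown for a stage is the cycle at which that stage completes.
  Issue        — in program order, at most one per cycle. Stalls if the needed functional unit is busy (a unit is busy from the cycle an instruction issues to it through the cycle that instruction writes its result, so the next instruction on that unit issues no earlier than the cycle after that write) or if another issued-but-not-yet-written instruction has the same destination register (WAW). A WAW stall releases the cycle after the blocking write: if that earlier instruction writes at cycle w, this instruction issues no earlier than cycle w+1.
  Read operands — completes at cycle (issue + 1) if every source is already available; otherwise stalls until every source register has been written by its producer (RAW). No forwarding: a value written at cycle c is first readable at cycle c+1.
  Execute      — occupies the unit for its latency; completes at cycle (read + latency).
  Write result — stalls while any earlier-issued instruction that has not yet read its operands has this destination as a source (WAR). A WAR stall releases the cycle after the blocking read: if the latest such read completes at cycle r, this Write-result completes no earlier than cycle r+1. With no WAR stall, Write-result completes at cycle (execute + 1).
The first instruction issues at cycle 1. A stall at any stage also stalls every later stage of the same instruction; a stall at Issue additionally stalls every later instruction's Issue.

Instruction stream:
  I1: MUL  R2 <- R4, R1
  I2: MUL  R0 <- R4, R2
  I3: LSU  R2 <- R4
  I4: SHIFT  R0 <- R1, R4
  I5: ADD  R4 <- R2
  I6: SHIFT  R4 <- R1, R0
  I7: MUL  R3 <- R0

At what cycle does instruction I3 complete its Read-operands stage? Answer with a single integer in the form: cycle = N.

cycle = 12

  I1 | 1 | 2 | 8 | 9
  I2 | 10 | 11 | 17 | 18   struct: MUL busy until I1 writes@9
  I3 | 11 | 12 | 13 | 14
  I4 | 19 | 20 | 21 | 22   WAW R0: wait I2 write@18
  I5 | 20 | 21 | 23 | 24
  I6 | 25 | 26 | 27 | 28   WAW R4: wait I5 write@24
  I7 | 26 | 27 | 33 | 34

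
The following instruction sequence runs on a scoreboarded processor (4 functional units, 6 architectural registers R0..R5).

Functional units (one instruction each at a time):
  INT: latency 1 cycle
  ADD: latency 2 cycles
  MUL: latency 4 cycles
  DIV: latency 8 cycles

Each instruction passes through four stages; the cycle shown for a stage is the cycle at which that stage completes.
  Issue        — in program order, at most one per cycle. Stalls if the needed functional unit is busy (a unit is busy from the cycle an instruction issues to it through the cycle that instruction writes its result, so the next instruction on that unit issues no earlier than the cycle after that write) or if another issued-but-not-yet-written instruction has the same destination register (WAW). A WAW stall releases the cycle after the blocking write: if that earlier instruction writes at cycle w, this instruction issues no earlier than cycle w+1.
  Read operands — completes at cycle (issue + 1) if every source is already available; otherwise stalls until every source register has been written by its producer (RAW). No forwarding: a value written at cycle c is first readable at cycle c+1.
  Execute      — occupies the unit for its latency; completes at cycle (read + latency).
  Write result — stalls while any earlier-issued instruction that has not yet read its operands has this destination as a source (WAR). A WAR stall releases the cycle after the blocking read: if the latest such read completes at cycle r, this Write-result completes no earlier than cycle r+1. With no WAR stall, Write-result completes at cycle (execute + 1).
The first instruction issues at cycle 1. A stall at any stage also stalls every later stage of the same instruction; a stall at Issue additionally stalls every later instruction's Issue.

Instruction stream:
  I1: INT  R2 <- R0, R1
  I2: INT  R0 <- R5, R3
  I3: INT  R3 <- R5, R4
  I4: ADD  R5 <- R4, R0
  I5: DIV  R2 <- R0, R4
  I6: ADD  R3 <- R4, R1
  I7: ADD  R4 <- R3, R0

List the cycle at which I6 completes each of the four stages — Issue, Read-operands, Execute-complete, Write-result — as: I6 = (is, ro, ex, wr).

[1] I1 issues→INT
[2] I1 reads
[3] I1 exec-done
[4] I1 writes R2
[5] I2 issues→INT
[6] I2 reads
[7] I2 exec-done
[8] I2 writes R0
[9] I3 issues→INT
[10] I3 reads; I4 issues→ADD
[11] I3 exec-done; I4 reads; I5 issues→DIV
[12] I3 writes R3; I5 reads
[13] I4 exec-done
[14] I4 writes R5
[15] I6 issues→ADD
[16] I6 reads
[18] I6 exec-done
[19] I6 writes R3
[20] I5 exec-done; I7 issues→ADD
[21] I5 writes R2; I7 reads
[23] I7 exec-done
[24] I7 writes R4

I6 = (15, 16, 18, 19)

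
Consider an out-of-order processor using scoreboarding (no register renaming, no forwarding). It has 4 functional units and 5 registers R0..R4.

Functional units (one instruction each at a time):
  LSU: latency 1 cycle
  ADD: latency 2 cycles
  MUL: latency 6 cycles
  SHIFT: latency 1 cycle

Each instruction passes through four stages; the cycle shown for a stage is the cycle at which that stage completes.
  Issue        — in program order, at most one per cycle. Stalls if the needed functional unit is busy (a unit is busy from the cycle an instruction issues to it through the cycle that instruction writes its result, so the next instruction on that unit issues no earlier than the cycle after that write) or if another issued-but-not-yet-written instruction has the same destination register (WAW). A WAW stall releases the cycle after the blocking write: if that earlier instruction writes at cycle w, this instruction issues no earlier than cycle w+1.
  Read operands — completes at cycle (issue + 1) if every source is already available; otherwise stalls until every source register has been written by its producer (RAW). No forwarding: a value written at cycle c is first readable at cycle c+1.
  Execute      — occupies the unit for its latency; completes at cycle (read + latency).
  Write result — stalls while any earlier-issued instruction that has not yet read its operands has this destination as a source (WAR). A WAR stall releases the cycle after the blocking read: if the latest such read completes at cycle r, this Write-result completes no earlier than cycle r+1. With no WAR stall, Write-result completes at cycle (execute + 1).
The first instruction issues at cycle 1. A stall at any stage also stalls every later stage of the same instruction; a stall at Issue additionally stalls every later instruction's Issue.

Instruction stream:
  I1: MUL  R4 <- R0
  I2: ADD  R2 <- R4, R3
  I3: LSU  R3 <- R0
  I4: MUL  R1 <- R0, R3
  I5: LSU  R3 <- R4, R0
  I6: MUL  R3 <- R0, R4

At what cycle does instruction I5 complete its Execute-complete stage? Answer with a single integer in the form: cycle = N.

cycle = 14

t=1  I1 issues→MUL
t=2  I1 reads, I2 issues→ADD
t=3  I3 issues→LSU
t=4  I3 reads
t=5  I3 exec-done
t=8  I1 exec-done
t=9  I1 writes R4
t=10  I2 reads, I4 issues→MUL
t=11  I3 writes R3
t=12  I2 exec-done, I4 reads, I5 issues→LSU
t=13  I2 writes R2, I5 reads
t=14  I5 exec-done
t=15  I5 writes R3
t=18  I4 exec-done
t=19  I4 writes R1
t=20  I6 issues→MUL
t=21  I6 reads
t=27  I6 exec-done
t=28  I6 writes R3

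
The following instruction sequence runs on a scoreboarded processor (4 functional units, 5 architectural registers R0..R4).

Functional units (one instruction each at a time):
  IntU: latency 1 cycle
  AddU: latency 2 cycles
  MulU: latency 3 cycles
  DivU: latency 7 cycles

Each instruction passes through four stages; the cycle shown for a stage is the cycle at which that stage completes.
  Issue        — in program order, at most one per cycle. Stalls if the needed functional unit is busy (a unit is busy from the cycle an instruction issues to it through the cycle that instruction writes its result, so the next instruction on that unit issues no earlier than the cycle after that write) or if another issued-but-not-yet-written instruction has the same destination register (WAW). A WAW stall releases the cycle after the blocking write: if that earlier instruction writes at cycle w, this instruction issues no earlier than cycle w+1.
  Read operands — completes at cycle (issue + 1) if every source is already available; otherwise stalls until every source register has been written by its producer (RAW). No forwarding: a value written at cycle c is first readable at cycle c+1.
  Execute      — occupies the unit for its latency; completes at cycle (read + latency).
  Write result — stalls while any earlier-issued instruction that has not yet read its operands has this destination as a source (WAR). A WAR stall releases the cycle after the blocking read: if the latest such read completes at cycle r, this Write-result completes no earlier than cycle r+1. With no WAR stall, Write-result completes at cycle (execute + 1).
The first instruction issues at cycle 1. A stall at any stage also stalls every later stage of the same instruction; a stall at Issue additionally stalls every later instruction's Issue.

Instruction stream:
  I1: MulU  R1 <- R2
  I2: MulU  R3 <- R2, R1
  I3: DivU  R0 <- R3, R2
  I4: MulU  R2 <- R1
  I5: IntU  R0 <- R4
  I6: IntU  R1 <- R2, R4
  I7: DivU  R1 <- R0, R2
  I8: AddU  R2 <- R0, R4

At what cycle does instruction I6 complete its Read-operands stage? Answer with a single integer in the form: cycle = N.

t=1  issue I1 (MulU)
t=2  I1 read-ops
t=5  I1 finished on MulU
t=6  I1→R1
t=7  issue I2 (MulU)
t=8  I2 read-ops, issue I3 (DivU)
t=11  I2 finished on MulU
t=12  I2→R3
t=13  I3 read-ops, issue I4 (MulU)
t=14  I4 read-ops
t=17  I4 finished on MulU
t=18  I4→R2
t=20  I3 finished on DivU
t=21  I3→R0
t=22  issue I5 (IntU)
t=23  I5 read-ops
t=24  I5 finished on IntU
t=25  I5→R0
t=26  issue I6 (IntU)
t=27  I6 read-ops
t=28  I6 finished on IntU
t=29  I6→R1
t=30  issue I7 (DivU)
t=31  I7 read-ops, issue I8 (AddU)
t=32  I8 read-ops
t=34  I8 finished on AddU
t=35  I8→R2
t=38  I7 finished on DivU
t=39  I7→R1

cycle = 27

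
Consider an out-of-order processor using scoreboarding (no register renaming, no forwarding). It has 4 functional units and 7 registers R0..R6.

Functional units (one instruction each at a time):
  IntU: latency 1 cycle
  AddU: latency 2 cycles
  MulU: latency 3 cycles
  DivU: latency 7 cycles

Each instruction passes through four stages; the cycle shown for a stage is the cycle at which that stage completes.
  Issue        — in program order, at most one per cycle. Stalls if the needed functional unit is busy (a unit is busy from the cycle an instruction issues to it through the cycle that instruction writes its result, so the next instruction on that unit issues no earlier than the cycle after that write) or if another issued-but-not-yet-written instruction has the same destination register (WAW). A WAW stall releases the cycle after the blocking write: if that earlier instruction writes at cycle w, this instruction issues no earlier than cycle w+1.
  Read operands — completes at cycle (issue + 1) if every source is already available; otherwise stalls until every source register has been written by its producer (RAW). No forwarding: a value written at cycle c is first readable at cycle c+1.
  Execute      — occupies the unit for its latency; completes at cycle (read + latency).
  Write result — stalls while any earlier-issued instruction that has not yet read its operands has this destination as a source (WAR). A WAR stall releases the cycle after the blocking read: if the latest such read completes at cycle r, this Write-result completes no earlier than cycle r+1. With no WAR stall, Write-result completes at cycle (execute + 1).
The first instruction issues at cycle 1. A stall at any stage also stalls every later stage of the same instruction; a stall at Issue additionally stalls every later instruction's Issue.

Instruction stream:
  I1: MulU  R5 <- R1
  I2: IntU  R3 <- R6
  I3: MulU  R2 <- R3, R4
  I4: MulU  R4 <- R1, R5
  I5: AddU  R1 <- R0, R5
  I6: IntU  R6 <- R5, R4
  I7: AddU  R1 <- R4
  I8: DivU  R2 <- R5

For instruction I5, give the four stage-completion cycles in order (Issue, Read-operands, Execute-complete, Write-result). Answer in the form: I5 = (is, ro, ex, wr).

1) issue 1, read 2, done 5, write 6
2) issue 2, read 3, done 4, write 5
3) issue 7, read 8, done 11, write 12  <struct: MulU busy until I1 writes@6>
4) issue 13, read 14, done 17, write 18  <struct: MulU busy until I3 writes@12>
5) issue 14, read 15, done 17, write 18
6) issue 15, read 19, done 20, write 21  <RAW R4: wait I4 write@18>
7) issue 19, read 20, done 22, write 23  <struct: AddU busy until I5 writes@18>
8) issue 20, read 21, done 28, write 29

I5 = (14, 15, 17, 18)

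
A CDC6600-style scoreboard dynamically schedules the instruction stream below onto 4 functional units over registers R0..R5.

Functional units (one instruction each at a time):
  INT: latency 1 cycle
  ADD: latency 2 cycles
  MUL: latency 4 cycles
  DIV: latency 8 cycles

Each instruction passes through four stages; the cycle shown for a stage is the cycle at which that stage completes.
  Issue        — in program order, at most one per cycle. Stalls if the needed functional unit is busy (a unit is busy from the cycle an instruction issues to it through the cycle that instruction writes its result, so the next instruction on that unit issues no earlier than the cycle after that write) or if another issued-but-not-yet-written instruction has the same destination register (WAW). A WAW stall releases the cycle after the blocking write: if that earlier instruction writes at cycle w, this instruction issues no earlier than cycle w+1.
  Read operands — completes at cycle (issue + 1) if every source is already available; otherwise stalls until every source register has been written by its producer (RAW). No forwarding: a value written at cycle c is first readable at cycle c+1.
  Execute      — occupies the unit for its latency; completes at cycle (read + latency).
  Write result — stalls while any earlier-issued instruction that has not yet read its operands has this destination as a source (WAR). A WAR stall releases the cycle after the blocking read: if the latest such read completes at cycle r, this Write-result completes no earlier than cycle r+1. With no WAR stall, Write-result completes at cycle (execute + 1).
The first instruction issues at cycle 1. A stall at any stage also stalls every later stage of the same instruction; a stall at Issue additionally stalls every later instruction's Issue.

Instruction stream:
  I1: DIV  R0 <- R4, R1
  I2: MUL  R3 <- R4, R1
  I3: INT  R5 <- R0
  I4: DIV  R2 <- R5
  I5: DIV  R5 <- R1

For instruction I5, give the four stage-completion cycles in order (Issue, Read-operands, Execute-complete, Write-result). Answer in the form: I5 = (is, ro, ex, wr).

I5 = (25, 26, 34, 35)

c1: I1 dispatched to DIV
c2: I1 operands ready; I2 dispatched to MUL
c3: I2 operands ready; I3 dispatched to INT
c7: I2 complete
c8: R3←I2
c10: I1 complete
c11: R0←I1
c12: I3 operands ready; I4 dispatched to DIV
c13: I3 complete
c14: R5←I3
c15: I4 operands ready
c23: I4 complete
c24: R2←I4
c25: I5 dispatched to DIV
c26: I5 operands ready
c34: I5 complete
c35: R5←I5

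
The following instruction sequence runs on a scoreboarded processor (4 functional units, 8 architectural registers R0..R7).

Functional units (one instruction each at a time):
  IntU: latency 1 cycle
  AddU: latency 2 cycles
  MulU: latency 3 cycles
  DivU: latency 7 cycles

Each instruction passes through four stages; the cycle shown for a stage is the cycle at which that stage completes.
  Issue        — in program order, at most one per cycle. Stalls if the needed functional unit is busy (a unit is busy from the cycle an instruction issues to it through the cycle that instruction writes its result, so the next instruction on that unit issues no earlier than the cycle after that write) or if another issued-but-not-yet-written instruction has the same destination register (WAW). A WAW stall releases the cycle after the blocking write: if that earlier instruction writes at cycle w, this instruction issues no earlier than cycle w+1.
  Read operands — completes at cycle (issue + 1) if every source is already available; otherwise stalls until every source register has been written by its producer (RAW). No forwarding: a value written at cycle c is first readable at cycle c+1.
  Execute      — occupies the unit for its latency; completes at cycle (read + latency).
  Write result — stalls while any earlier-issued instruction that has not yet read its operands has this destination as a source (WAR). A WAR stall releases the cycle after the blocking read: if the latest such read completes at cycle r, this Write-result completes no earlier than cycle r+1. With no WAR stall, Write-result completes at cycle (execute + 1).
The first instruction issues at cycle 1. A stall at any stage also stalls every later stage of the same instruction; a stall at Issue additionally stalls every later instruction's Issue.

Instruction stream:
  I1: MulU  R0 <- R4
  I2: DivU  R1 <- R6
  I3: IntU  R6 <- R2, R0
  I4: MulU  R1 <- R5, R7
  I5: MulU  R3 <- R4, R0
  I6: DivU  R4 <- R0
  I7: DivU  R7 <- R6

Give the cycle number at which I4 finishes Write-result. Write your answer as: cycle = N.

cycle = 17

I1 -> (1, 2, 5, 6)
I2 -> (2, 3, 10, 11)
I3 -> (3, 7, 8, 9)  // RAW R0: wait I1 write@6
I4 -> (12, 13, 16, 17)  // WAW R1: wait I2 write@11
I5 -> (18, 19, 22, 23)  // struct: MulU busy until I4 writes@17
I6 -> (19, 20, 27, 28)
I7 -> (29, 30, 37, 38)  // struct: DivU busy until I6 writes@28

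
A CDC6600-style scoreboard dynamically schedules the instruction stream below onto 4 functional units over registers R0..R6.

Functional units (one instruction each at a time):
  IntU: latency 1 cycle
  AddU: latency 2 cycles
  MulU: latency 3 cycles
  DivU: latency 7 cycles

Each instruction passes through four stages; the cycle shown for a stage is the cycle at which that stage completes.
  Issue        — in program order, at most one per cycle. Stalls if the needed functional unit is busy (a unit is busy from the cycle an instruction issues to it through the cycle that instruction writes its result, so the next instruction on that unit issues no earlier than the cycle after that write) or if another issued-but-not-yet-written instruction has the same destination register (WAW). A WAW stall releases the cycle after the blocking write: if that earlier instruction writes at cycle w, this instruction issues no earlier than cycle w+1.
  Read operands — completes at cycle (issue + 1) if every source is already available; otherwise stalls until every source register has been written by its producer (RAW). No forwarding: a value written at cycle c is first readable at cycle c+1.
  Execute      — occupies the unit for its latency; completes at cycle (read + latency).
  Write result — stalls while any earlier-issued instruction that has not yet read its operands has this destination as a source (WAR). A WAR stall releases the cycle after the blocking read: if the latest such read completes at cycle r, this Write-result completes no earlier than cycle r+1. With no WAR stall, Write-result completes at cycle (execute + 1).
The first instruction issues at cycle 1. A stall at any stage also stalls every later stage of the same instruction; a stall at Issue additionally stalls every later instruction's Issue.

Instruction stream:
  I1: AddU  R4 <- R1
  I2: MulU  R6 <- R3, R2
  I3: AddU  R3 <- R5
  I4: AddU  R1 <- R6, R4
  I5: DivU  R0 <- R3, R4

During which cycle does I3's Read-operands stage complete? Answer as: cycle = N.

t=1  I1 dispatched to AddU
t=2  I1 operands ready · I2 dispatched to MulU
t=3  I2 operands ready
t=4  I1 complete
t=5  R4←I1
t=6  I2 complete · I3 dispatched to AddU
t=7  R6←I2 · I3 operands ready
t=9  I3 complete
t=10  R3←I3
t=11  I4 dispatched to AddU
t=12  I4 operands ready · I5 dispatched to DivU
t=13  I5 operands ready
t=14  I4 complete
t=15  R1←I4
t=20  I5 complete
t=21  R0←I5

cycle = 7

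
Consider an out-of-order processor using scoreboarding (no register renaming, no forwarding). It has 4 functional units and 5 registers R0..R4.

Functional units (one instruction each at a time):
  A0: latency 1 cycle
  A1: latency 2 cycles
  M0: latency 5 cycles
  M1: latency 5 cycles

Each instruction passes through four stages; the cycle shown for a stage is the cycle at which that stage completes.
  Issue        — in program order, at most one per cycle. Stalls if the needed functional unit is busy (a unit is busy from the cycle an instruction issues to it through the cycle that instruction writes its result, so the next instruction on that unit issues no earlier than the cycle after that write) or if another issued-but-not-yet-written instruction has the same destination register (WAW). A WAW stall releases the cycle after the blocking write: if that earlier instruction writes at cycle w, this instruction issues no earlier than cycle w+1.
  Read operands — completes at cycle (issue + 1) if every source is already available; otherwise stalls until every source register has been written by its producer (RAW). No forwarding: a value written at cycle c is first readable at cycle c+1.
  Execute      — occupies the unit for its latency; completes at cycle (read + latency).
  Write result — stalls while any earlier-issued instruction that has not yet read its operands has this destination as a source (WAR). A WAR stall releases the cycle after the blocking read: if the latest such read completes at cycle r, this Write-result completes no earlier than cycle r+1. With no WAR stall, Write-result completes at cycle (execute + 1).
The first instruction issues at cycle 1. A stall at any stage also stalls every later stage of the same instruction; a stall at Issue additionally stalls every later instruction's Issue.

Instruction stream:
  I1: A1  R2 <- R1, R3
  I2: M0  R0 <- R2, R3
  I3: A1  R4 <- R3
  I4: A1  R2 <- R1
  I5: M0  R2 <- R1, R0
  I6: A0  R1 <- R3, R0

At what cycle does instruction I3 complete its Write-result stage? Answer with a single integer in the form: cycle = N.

1) issue 1, read 2, done 4, write 5
2) issue 2, read 6, done 11, write 12  <RAW R2: wait I1 write@5>
3) issue 6, read 7, done 9, write 10  <struct: A1 busy until I1 writes@5>
4) issue 11, read 12, done 14, write 15  <struct: A1 busy until I3 writes@10>
5) issue 16, read 17, done 22, write 23  <WAW R2: wait I4 write@15>
6) issue 17, read 18, done 19, write 20

cycle = 10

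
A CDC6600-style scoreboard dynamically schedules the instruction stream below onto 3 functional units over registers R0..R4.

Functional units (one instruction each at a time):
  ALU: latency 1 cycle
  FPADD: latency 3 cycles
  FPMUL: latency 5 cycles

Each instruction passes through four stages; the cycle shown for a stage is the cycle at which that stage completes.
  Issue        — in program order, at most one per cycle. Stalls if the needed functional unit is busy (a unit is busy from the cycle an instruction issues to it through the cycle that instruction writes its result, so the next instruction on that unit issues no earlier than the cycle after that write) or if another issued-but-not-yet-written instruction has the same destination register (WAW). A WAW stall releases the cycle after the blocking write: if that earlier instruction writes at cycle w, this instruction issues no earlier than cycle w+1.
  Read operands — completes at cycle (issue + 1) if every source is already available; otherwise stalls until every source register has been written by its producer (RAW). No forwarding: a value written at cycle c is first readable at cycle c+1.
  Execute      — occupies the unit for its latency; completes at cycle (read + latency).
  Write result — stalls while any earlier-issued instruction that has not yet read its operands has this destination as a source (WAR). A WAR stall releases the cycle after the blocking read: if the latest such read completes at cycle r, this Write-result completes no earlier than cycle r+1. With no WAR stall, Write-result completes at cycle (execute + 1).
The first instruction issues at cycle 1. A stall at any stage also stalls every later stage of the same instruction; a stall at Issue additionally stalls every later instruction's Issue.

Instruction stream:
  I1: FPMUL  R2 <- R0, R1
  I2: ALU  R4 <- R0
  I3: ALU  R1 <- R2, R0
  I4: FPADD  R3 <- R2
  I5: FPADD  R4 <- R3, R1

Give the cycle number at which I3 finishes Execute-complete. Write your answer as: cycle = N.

I1 -> (1, 2, 7, 8)
I2 -> (2, 3, 4, 5)
I3 -> (6, 9, 10, 11)  // struct: ALU busy until I2 writes@5, RAW R2: wait I1 write@8
I4 -> (7, 9, 12, 13)  // RAW R2: wait I1 write@8
I5 -> (14, 15, 18, 19)  // struct: FPADD busy until I4 writes@13

cycle = 10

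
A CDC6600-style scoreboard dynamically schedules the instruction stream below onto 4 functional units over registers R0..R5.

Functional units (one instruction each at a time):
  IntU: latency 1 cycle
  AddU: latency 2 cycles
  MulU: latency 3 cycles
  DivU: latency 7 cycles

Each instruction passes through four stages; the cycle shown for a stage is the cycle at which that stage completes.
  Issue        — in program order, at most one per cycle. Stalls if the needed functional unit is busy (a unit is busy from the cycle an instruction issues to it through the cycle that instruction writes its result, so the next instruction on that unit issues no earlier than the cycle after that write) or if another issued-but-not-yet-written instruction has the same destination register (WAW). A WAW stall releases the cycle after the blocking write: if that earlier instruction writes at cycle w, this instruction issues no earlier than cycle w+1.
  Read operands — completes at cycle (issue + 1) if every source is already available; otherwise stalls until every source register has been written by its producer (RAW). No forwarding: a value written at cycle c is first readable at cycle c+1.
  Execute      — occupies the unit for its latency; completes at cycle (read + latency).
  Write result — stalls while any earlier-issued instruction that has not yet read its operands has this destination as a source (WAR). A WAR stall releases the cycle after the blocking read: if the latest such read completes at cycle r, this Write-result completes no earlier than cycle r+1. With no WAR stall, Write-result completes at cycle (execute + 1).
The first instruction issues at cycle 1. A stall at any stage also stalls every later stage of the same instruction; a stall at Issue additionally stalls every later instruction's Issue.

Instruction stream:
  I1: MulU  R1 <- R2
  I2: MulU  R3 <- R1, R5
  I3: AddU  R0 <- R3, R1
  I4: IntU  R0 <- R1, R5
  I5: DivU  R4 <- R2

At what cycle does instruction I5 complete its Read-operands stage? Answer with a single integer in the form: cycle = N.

[1] I1→MulU
[2] I1 RO
[5] I1 EX
[6] I1 WR R1
[7] I2→MulU
[8] I2 RO; I3→AddU
[11] I2 EX
[12] I2 WR R3
[13] I3 RO
[15] I3 EX
[16] I3 WR R0
[17] I4→IntU
[18] I4 RO; I5→DivU
[19] I4 EX; I5 RO
[20] I4 WR R0
[26] I5 EX
[27] I5 WR R4

cycle = 19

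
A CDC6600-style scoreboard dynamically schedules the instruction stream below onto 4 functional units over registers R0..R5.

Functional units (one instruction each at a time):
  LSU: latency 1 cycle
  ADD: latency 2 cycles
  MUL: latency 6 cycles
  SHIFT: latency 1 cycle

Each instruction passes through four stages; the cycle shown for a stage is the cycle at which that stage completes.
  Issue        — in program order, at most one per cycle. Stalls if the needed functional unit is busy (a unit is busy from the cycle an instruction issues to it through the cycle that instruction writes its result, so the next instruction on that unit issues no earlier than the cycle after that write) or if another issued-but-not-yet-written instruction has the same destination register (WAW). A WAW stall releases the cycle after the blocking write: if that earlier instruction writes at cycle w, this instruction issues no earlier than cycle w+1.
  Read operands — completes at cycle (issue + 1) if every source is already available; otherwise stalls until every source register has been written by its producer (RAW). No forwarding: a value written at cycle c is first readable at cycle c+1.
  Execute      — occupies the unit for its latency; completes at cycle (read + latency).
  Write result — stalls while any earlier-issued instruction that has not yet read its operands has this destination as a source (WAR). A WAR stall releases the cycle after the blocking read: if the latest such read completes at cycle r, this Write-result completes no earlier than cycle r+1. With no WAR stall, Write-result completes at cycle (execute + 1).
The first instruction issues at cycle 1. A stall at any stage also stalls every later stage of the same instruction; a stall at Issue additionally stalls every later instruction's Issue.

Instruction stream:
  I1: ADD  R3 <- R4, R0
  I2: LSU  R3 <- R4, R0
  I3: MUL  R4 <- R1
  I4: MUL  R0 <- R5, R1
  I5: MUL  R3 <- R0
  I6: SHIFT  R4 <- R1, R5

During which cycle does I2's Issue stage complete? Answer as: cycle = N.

I1  is:1  ro:2  ex:4  wr:5
I2  is:6  ro:7  ex:8  wr:9  — WAW R3: wait I1 write@5
I3  is:7  ro:8  ex:14  wr:15
I4  is:16  ro:17  ex:23  wr:24  — struct: MUL busy until I3 writes@15
I5  is:25  ro:26  ex:32  wr:33  — struct: MUL busy until I4 writes@24
I6  is:26  ro:27  ex:28  wr:29

cycle = 6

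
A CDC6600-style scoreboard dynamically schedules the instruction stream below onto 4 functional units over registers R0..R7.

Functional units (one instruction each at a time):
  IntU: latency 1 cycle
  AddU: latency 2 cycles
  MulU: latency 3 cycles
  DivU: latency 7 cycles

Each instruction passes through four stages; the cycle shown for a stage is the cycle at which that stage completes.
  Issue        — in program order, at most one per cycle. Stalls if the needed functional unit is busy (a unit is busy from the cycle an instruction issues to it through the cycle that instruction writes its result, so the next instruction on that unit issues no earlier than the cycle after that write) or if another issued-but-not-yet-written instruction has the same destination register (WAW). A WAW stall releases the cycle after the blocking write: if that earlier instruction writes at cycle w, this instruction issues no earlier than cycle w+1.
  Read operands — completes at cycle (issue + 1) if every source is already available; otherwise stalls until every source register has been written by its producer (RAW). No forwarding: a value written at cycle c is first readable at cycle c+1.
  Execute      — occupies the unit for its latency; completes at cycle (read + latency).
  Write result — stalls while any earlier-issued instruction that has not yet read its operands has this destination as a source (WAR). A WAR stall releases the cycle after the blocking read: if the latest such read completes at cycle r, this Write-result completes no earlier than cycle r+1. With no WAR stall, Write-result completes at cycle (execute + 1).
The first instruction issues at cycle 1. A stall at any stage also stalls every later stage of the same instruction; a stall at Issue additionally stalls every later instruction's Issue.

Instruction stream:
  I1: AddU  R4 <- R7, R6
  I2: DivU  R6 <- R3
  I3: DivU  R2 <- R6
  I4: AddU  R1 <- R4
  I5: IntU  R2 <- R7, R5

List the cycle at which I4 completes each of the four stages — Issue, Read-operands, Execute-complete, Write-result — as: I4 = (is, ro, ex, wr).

I4 = (13, 14, 16, 17)

[1] I1 dispatched to AddU
[2] I1 operands ready | I2 dispatched to DivU
[3] I2 operands ready
[4] I1 complete
[5] R4←I1
[10] I2 complete
[11] R6←I2
[12] I3 dispatched to DivU
[13] I3 operands ready | I4 dispatched to AddU
[14] I4 operands ready
[16] I4 complete
[17] R1←I4
[20] I3 complete
[21] R2←I3
[22] I5 dispatched to IntU
[23] I5 operands ready
[24] I5 complete
[25] R2←I5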